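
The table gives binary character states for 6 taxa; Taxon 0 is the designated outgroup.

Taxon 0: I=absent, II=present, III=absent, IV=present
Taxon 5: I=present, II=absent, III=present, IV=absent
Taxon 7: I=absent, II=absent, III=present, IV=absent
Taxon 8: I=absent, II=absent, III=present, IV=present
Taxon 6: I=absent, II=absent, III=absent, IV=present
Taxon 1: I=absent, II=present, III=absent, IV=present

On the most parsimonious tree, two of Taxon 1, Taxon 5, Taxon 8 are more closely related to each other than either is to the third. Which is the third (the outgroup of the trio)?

Character polarity is set by the outgroup: the derived state is whichever differs from the outgroup's state, so for II, IV the derived state is 'absent', and for the remaining characters it is 'present'.
I: derived state 'present' in Taxon 5 only — an autapomorphy, so it tells us nothing about relationships among taxa.
II: derived state 'absent' in Taxon 5, Taxon 6, Taxon 7, and Taxon 8 only — synapomorphy for {Taxon 5, Taxon 6, Taxon 7, Taxon 8}.
Only Taxon 5, Taxon 7, and Taxon 8 show the derived state 'present' for III, supporting them as a clade.
IV: derived state 'absent' in Taxon 5 and Taxon 7 only — synapomorphy for {Taxon 5, Taxon 7}.
Most parsimonious ingroup topology: ((((Taxon 5,Taxon 7),Taxon 8),Taxon 6),Taxon 1).
Taxon 8 and Taxon 5 share a more recent common ancestor with each other than either does with Taxon 1, so Taxon 1 is the least closely related of the three.

Taxon 1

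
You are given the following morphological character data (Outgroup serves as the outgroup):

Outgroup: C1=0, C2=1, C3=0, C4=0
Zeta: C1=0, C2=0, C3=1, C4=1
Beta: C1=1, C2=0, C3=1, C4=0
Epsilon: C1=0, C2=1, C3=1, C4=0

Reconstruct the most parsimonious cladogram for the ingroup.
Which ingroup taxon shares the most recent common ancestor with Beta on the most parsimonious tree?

Zeta

Character polarity is set by the outgroup: the derived state is whichever differs from the outgroup's state, so for C2 the derived state is '0', and for the remaining characters it is '1'.
C1 (derived state '1') is unique to Beta (autapomorphy; uninformative for grouping).
C2: derived state '0' in Beta and Zeta only — synapomorphy for {Beta, Zeta}.
All ingroup taxa share the derived state '1' for C3; it defines the ingroup but does not resolve relationships within it.
C4 (derived state '1') is unique to Zeta (autapomorphy; uninformative for grouping).
Most parsimonious ingroup topology: ((Zeta,Beta),Epsilon).
Beta and Zeta form a cherry on this tree, so they are sister taxa.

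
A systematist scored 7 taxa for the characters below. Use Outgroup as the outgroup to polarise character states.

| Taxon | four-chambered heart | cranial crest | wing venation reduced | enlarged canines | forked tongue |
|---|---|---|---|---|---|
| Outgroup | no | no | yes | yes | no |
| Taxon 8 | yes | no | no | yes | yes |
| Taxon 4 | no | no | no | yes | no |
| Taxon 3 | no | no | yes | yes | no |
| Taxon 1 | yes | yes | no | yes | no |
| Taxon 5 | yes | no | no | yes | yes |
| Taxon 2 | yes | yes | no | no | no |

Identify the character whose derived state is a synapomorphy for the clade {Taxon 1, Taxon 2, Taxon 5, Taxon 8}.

Character polarity is set by the outgroup: the derived state is whichever differs from the outgroup's state, so for wing venation reduced, enlarged canines the derived state is 'no', and for the remaining characters it is 'yes'.
Only Taxon 1, Taxon 2, Taxon 5, and Taxon 8 show the derived state 'yes' for four-chambered heart, supporting them as a clade.
cranial crest (derived state 'yes') is shared by Taxon 1 and Taxon 2 — a synapomorphy uniting that clade.
wing venation reduced: derived state 'no' in Taxon 1, Taxon 2, Taxon 4, Taxon 5, and Taxon 8 only — synapomorphy for {Taxon 1, Taxon 2, Taxon 4, Taxon 5, Taxon 8}.
enlarged canines: derived state 'no' in Taxon 2 only — an autapomorphy, so it tells us nothing about relationships among taxa.
forked tongue (derived state 'yes') is shared by Taxon 5 and Taxon 8 — a synapomorphy uniting that clade.
Most parsimonious ingroup topology: ((((Taxon 8,Taxon 5),(Taxon 1,Taxon 2)),Taxon 4),Taxon 3).
The clade {Taxon 1, Taxon 2, Taxon 5, Taxon 8} is supported by four-chambered heart: its derived state 'yes' occurs in exactly those taxa and in no other taxon (including the outgroup).

four-chambered heart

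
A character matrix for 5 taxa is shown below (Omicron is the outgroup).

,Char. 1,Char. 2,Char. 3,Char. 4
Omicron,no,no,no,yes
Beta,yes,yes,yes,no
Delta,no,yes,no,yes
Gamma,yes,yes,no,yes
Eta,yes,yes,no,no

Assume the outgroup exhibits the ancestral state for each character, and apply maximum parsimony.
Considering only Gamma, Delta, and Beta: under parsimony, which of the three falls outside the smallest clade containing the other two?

Character polarity is set by the outgroup: the derived state is whichever differs from the outgroup's state, so for Char. 4 the derived state is 'no', and for the remaining characters it is 'yes'.
Char. 1 (derived state 'yes') is shared by Beta, Eta, and Gamma — a synapomorphy uniting that clade.
All ingroup taxa share the derived state 'yes' for Char. 2; it defines the ingroup but does not resolve relationships within it.
Char. 3 (derived state 'yes') is unique to Beta (autapomorphy; uninformative for grouping).
Char. 4 (derived state 'no') is shared by Beta and Eta — a synapomorphy uniting that clade.
Most parsimonious ingroup topology: (((Beta,Eta),Gamma),Delta).
Gamma and Beta share a more recent common ancestor with each other than either does with Delta, so Delta is the least closely related of the three.

Delta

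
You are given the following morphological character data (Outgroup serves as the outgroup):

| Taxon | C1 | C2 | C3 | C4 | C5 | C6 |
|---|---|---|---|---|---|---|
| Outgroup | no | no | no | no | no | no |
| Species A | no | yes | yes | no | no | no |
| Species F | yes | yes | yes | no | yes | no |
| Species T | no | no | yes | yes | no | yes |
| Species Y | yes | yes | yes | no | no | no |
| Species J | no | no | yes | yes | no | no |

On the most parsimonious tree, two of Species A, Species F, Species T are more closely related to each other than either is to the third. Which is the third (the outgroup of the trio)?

Species T

The outgroup has state 'no' for every character, so 'yes' is the derived state throughout.
C1: derived state 'yes' in Species F and Species Y only — synapomorphy for {Species F, Species Y}.
C2 (derived state 'yes') is shared by Species A, Species F, and Species Y — a synapomorphy uniting that clade.
C3 (derived state 'yes') is shared by all ingroup taxa — unites the whole ingroup.
Only Species J and Species T show the derived state 'yes' for C4, supporting them as a clade.
C5 (derived state 'yes') is unique to Species F (autapomorphy; uninformative for grouping).
C6 (derived state 'yes') is unique to Species T (autapomorphy; uninformative for grouping).
Most parsimonious ingroup topology: ((Species A,(Species F,Species Y)),(Species T,Species J)).
Species A and Species F share a more recent common ancestor with each other than either does with Species T, so Species T is the least closely related of the three.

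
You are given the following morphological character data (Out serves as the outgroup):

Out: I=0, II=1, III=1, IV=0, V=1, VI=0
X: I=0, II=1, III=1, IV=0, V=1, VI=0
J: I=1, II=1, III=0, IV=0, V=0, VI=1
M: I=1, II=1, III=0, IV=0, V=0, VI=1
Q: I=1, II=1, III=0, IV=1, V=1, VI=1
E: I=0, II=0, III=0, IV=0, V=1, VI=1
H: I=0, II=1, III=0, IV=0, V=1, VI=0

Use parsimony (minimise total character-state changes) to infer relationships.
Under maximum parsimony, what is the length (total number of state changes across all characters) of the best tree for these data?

6

Character polarity is set by the outgroup: the derived state is whichever differs from the outgroup's state, so for II, III, V the derived state is '0', and for the remaining characters it is '1'.
I: derived state '1' in J, M, and Q only — synapomorphy for {J, M, Q}.
II (derived state '0') is unique to E (autapomorphy; uninformative for grouping).
Only E, H, J, M, and Q show the derived state '0' for III, supporting them as a clade.
IV: derived state '1' in Q only — an autapomorphy, so it tells us nothing about relationships among taxa.
V (derived state '0') is shared by J and M — a synapomorphy uniting that clade.
VI (derived state '1') is shared by E, J, M, and Q — a synapomorphy uniting that clade.
Most parsimonious ingroup topology: (X,((((J,M),Q),E),H)).
Changes per character on this tree: I: 1; II: 1; III: 1; IV: 1; V: 1; VI: 1.
Total = 6.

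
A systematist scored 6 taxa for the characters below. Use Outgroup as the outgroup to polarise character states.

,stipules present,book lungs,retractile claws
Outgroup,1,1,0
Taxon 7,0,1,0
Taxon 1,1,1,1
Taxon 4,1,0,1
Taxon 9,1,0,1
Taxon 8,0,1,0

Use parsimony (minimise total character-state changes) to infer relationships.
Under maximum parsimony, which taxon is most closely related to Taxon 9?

Taxon 4

Character polarity is set by the outgroup: the derived state is whichever differs from the outgroup's state, so for stipules present, book lungs the derived state is '0', and for the remaining characters it is '1'.
Only Taxon 7 and Taxon 8 show the derived state '0' for stipules present, supporting them as a clade.
book lungs: derived state '0' in Taxon 4 and Taxon 9 only — synapomorphy for {Taxon 4, Taxon 9}.
retractile claws: derived state '1' in Taxon 1, Taxon 4, and Taxon 9 only — synapomorphy for {Taxon 1, Taxon 4, Taxon 9}.
Most parsimonious ingroup topology: (((Taxon 9,Taxon 4),Taxon 1),(Taxon 8,Taxon 7)).
Taxon 9 and Taxon 4 form a cherry on this tree, so they are sister taxa.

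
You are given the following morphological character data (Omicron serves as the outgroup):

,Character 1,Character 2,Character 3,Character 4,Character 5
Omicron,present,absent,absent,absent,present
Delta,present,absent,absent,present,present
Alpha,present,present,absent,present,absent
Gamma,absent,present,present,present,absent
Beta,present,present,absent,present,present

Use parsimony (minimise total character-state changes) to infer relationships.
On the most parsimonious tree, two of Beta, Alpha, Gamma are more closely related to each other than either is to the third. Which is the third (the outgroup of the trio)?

Character polarity is set by the outgroup: the derived state is whichever differs from the outgroup's state, so for Character 1, Character 5 the derived state is 'absent', and for the remaining characters it is 'present'.
Character 1 (derived state 'absent') is unique to Gamma (autapomorphy; uninformative for grouping).
Character 2 (derived state 'present') is shared by Alpha, Beta, and Gamma — a synapomorphy uniting that clade.
Character 3: derived state 'present' in Gamma only — an autapomorphy, so it tells us nothing about relationships among taxa.
Character 4 (derived state 'present') is shared by all ingroup taxa — unites the whole ingroup.
Character 5 (derived state 'absent') is shared by Alpha and Gamma — a synapomorphy uniting that clade.
Most parsimonious ingroup topology: (Delta,((Alpha,Gamma),Beta)).
Alpha and Gamma share a more recent common ancestor with each other than either does with Beta, so Beta is the least closely related of the three.

Beta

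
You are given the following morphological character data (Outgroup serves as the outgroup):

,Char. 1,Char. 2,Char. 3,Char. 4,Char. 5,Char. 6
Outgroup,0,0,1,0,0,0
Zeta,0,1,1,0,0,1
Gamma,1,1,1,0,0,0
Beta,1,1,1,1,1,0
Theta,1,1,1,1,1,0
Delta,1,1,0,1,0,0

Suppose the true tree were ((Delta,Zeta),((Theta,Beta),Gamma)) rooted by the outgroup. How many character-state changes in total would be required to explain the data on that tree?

8

Map each character onto ((Delta,Zeta),((Theta,Beta),Gamma)) (rooted by Outgroup) and count the minimum state changes it requires (Fitch parsimony):
Char. 1: 2; Char. 2: 1; Char. 3: 1; Char. 4: 2; Char. 5: 1; Char. 6: 1.
Total tree length = 8.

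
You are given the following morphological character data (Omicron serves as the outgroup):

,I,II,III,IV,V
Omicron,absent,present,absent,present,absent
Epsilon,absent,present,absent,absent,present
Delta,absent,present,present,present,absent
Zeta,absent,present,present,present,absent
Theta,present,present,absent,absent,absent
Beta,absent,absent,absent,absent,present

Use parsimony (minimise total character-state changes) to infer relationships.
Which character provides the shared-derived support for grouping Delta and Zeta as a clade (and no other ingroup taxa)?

III

Character polarity is set by the outgroup: the derived state is whichever differs from the outgroup's state, so for II, IV the derived state is 'absent', and for the remaining characters it is 'present'.
I: derived state 'present' in Theta only — an autapomorphy, so it tells us nothing about relationships among taxa.
II: derived state 'absent' in Beta only — an autapomorphy, so it tells us nothing about relationships among taxa.
Only Delta and Zeta show the derived state 'present' for III, supporting them as a clade.
IV (derived state 'absent') is shared by Beta, Epsilon, and Theta — a synapomorphy uniting that clade.
Only Beta and Epsilon show the derived state 'present' for V, supporting them as a clade.
Most parsimonious ingroup topology: (((Epsilon,Beta),Theta),(Delta,Zeta)).
The clade {Delta, Zeta} is supported by III: its derived state 'present' occurs in exactly those taxa and in no other taxon (including the outgroup).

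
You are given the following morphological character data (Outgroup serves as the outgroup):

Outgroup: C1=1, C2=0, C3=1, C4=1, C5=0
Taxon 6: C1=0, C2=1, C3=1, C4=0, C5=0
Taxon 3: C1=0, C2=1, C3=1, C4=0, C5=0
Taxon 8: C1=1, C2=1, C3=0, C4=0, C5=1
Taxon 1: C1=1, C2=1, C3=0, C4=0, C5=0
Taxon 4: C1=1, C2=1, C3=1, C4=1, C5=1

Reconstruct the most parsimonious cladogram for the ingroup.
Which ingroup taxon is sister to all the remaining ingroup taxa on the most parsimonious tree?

Character polarity is set by the outgroup: the derived state is whichever differs from the outgroup's state, so for C1, C3, C4 the derived state is '0', and for the remaining characters it is '1'.
C1 (derived state '0') is shared by Taxon 3 and Taxon 6 — a synapomorphy uniting that clade.
All ingroup taxa share the derived state '1' for C2; it defines the ingroup but does not resolve relationships within it.
C3 (derived state '0') is shared by Taxon 1 and Taxon 8 — a synapomorphy uniting that clade.
C4: derived state '0' in Taxon 1, Taxon 3, Taxon 6, and Taxon 8 only — synapomorphy for {Taxon 1, Taxon 3, Taxon 6, Taxon 8}.
C5 (state '1') occurs in Taxon 4 and Taxon 8 but conflicts with the nesting implied by the other characters — most parsimoniously interpreted as homoplasy.
Most parsimonious ingroup topology: (((Taxon 6,Taxon 3),(Taxon 8,Taxon 1)),Taxon 4).
Taxon 4 is sister to the clade containing all other ingroup taxa, so it is the earliest-diverging (most basal) ingroup lineage.

Taxon 4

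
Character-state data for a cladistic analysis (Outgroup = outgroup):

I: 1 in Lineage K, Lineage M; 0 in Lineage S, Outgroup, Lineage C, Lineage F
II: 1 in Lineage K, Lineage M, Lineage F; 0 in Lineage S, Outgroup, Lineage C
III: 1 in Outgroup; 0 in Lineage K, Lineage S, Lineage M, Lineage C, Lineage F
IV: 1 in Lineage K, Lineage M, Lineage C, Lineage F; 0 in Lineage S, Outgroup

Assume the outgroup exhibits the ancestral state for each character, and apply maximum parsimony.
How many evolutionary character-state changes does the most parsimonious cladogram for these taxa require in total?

4

Character polarity is set by the outgroup: the derived state is whichever differs from the outgroup's state, so for III the derived state is '0', and for the remaining characters it is '1'.
I: derived state '1' in Lineage K and Lineage M only — synapomorphy for {Lineage K, Lineage M}.
II (derived state '1') is shared by Lineage F, Lineage K, and Lineage M — a synapomorphy uniting that clade.
III (derived state '0') is shared by all ingroup taxa — unites the whole ingroup.
IV: derived state '1' in Lineage C, Lineage F, Lineage K, and Lineage M only — synapomorphy for {Lineage C, Lineage F, Lineage K, Lineage M}.
Most parsimonious ingroup topology: ((((Lineage M,Lineage K),Lineage F),Lineage C),Lineage S).
Changes per character on this tree: I: 1; II: 1; III: 1; IV: 1.
Total = 4.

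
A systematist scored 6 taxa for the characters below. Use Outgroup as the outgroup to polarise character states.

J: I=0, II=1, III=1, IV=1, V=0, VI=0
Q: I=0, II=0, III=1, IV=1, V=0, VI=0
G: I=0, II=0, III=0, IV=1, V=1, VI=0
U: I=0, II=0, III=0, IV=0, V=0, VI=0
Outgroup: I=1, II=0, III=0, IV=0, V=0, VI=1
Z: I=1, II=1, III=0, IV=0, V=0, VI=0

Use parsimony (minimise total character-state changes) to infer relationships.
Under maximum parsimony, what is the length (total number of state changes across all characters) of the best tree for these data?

Character polarity is set by the outgroup: the derived state is whichever differs from the outgroup's state, so for I, VI the derived state is '0', and for the remaining characters it is '1'.
I: derived state '0' in G, J, Q, and U only — synapomorphy for {G, J, Q, U}.
II (state '1') occurs in J and Z but conflicts with the nesting implied by the other characters — most parsimoniously interpreted as homoplasy.
III: derived state '1' in J and Q only — synapomorphy for {J, Q}.
Only G, J, and Q show the derived state '1' for IV, supporting them as a clade.
V: derived state '1' in G only — an autapomorphy, so it tells us nothing about relationships among taxa.
All ingroup taxa share the derived state '0' for VI; it defines the ingroup but does not resolve relationships within it.
Most parsimonious ingroup topology: ((((J,Q),G),U),Z).
Changes per character on this tree: I: 1; II: 2; III: 1; IV: 1; V: 1; VI: 1.
Total = 7.

7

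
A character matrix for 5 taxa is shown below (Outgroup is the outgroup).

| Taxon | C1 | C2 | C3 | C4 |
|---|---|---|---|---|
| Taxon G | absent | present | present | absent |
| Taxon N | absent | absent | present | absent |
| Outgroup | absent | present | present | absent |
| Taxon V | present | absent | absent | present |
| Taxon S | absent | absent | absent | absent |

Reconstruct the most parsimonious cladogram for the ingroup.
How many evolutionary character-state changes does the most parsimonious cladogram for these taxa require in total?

4

Character polarity is set by the outgroup: the derived state is whichever differs from the outgroup's state, so for C2, C3 the derived state is 'absent', and for the remaining characters it is 'present'.
C1 (derived state 'present') is unique to Taxon V (autapomorphy; uninformative for grouping).
Only Taxon N, Taxon S, and Taxon V show the derived state 'absent' for C2, supporting them as a clade.
Only Taxon S and Taxon V show the derived state 'absent' for C3, supporting them as a clade.
C4: derived state 'present' in Taxon V only — an autapomorphy, so it tells us nothing about relationships among taxa.
Most parsimonious ingroup topology: (((Taxon S,Taxon V),Taxon N),Taxon G).
Changes per character on this tree: C1: 1; C2: 1; C3: 1; C4: 1.
Total = 4.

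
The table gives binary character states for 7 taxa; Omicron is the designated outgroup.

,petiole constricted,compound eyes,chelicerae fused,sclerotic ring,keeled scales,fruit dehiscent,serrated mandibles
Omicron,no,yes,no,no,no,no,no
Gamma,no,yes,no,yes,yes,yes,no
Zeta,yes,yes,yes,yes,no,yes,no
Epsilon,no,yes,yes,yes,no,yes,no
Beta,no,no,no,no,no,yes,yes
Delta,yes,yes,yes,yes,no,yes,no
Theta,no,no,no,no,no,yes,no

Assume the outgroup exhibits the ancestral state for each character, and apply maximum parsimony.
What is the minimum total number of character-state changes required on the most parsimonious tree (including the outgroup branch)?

7

Character polarity is set by the outgroup: the derived state is whichever differs from the outgroup's state, so for compound eyes the derived state is 'no', and for the remaining characters it is 'yes'.
petiole constricted: derived state 'yes' in Delta and Zeta only — synapomorphy for {Delta, Zeta}.
compound eyes (derived state 'no') is shared by Beta and Theta — a synapomorphy uniting that clade.
chelicerae fused (derived state 'yes') is shared by Delta, Epsilon, and Zeta — a synapomorphy uniting that clade.
Only Delta, Epsilon, Gamma, and Zeta show the derived state 'yes' for sclerotic ring, supporting them as a clade.
keeled scales: derived state 'yes' in Gamma only — an autapomorphy, so it tells us nothing about relationships among taxa.
All ingroup taxa share the derived state 'yes' for fruit dehiscent; it defines the ingroup but does not resolve relationships within it.
serrated mandibles: derived state 'yes' in Beta only — an autapomorphy, so it tells us nothing about relationships among taxa.
Most parsimonious ingroup topology: ((Gamma,((Zeta,Delta),Epsilon)),(Beta,Theta)).
Changes per character on this tree: petiole constricted: 1; compound eyes: 1; chelicerae fused: 1; sclerotic ring: 1; keeled scales: 1; fruit dehiscent: 1; serrated mandibles: 1.
Total = 7.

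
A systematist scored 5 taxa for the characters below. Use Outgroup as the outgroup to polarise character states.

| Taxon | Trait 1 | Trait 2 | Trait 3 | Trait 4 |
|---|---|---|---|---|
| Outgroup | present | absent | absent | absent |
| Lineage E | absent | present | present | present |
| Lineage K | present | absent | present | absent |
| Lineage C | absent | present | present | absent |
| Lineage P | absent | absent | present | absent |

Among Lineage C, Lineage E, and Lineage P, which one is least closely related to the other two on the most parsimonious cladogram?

Lineage P

Character polarity is set by the outgroup: the derived state is whichever differs from the outgroup's state, so for Trait 1 the derived state is 'absent', and for the remaining characters it is 'present'.
Trait 1 (derived state 'absent') is shared by Lineage C, Lineage E, and Lineage P — a synapomorphy uniting that clade.
Trait 2: derived state 'present' in Lineage C and Lineage E only — synapomorphy for {Lineage C, Lineage E}.
All ingroup taxa share the derived state 'present' for Trait 3; it defines the ingroup but does not resolve relationships within it.
Trait 4 (derived state 'present') is unique to Lineage E (autapomorphy; uninformative for grouping).
Most parsimonious ingroup topology: (((Lineage E,Lineage C),Lineage P),Lineage K).
Lineage E and Lineage C share a more recent common ancestor with each other than either does with Lineage P, so Lineage P is the least closely related of the three.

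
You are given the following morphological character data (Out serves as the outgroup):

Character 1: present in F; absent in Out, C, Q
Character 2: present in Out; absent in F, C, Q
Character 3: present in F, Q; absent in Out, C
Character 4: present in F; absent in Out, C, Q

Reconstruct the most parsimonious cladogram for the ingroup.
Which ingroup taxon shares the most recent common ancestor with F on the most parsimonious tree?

Q

Character polarity is set by the outgroup: the derived state is whichever differs from the outgroup's state, so for Character 2 the derived state is 'absent', and for the remaining characters it is 'present'.
Character 1: derived state 'present' in F only — an autapomorphy, so it tells us nothing about relationships among taxa.
All ingroup taxa share the derived state 'absent' for Character 2; it defines the ingroup but does not resolve relationships within it.
Character 3: derived state 'present' in F and Q only — synapomorphy for {F, Q}.
Character 4: derived state 'present' in F only — an autapomorphy, so it tells us nothing about relationships among taxa.
Most parsimonious ingroup topology: ((F,Q),C).
F and Q form a cherry on this tree, so they are sister taxa.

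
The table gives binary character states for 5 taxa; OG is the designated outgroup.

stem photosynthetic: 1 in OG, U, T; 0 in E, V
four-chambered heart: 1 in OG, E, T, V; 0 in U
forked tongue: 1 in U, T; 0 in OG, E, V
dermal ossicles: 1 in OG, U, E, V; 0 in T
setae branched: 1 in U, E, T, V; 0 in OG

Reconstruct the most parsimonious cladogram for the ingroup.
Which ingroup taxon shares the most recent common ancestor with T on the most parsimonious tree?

U

Character polarity is set by the outgroup: the derived state is whichever differs from the outgroup's state, so for stem photosynthetic, four-chambered heart, dermal ossicles the derived state is '0', and for the remaining characters it is '1'.
stem photosynthetic (derived state '0') is shared by E and V — a synapomorphy uniting that clade.
four-chambered heart (derived state '0') is unique to U (autapomorphy; uninformative for grouping).
forked tongue (derived state '1') is shared by T and U — a synapomorphy uniting that clade.
dermal ossicles: derived state '0' in T only — an autapomorphy, so it tells us nothing about relationships among taxa.
All ingroup taxa share the derived state '1' for setae branched; it defines the ingroup but does not resolve relationships within it.
Most parsimonious ingroup topology: ((U,T),(E,V)).
T and U form a cherry on this tree, so they are sister taxa.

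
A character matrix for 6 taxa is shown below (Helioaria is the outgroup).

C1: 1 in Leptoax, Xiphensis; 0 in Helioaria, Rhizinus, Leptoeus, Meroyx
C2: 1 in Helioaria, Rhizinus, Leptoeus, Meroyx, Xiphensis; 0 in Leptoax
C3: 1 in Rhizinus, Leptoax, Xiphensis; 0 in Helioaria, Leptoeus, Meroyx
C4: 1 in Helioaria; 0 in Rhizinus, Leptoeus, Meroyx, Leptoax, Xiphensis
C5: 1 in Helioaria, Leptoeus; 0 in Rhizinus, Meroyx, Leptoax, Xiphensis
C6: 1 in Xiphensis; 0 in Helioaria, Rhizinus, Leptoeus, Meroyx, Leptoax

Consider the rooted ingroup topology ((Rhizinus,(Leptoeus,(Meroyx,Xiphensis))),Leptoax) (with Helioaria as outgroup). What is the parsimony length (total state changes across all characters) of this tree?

10

Map each character onto ((Rhizinus,(Leptoeus,(Meroyx,Xiphensis))),Leptoax) (rooted by Helioaria) and count the minimum state changes it requires (Fitch parsimony):
C1: 2; C2: 1; C3: 3; C4: 1; C5: 2; C6: 1.
Total tree length = 10.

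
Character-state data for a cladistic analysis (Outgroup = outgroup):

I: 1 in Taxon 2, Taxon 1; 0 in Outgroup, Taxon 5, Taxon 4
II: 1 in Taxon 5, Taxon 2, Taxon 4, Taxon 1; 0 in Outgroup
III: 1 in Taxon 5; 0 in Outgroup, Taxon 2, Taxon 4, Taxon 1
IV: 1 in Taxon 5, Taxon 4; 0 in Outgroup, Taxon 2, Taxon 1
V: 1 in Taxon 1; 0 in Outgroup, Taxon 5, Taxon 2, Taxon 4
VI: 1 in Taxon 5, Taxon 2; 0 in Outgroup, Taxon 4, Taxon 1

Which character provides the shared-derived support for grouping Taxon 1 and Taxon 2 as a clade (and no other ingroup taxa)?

The outgroup has state '0' for every character, so '1' is the derived state throughout.
I (derived state '1') is shared by Taxon 1 and Taxon 2 — a synapomorphy uniting that clade.
All ingroup taxa share the derived state '1' for II; it defines the ingroup but does not resolve relationships within it.
III: derived state '1' in Taxon 5 only — an autapomorphy, so it tells us nothing about relationships among taxa.
IV (derived state '1') is shared by Taxon 4 and Taxon 5 — a synapomorphy uniting that clade.
V: derived state '1' in Taxon 1 only — an autapomorphy, so it tells us nothing about relationships among taxa.
VI groups Taxon 2 and Taxon 5, which is incompatible with the clades supported by the remaining characters; treating it as convergent (homoplasy) costs fewer steps than any alternative tree.
Most parsimonious ingroup topology: ((Taxon 5,Taxon 4),(Taxon 2,Taxon 1)).
The clade {Taxon 1, Taxon 2} is supported by I: its derived state '1' occurs in exactly those taxa and in no other taxon (including the outgroup).

I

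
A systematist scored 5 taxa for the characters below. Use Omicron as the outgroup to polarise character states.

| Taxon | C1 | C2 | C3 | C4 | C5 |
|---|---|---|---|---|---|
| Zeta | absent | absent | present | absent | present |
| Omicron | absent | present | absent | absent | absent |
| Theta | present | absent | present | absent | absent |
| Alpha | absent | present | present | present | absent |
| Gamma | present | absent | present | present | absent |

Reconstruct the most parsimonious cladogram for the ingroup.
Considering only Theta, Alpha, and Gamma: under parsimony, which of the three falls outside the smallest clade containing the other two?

Character polarity is set by the outgroup: the derived state is whichever differs from the outgroup's state, so for C2 the derived state is 'absent', and for the remaining characters it is 'present'.
C1: derived state 'present' in Gamma and Theta only — synapomorphy for {Gamma, Theta}.
C2: derived state 'absent' in Gamma, Theta, and Zeta only — synapomorphy for {Gamma, Theta, Zeta}.
C3 (derived state 'present') is shared by all ingroup taxa — unites the whole ingroup.
C4 groups Alpha and Gamma, which is incompatible with the clades supported by the remaining characters; treating it as convergent (homoplasy) costs fewer steps than any alternative tree.
C5 (derived state 'present') is unique to Zeta (autapomorphy; uninformative for grouping).
Most parsimonious ingroup topology: (((Theta,Gamma),Zeta),Alpha).
Gamma and Theta share a more recent common ancestor with each other than either does with Alpha, so Alpha is the least closely related of the three.

Alpha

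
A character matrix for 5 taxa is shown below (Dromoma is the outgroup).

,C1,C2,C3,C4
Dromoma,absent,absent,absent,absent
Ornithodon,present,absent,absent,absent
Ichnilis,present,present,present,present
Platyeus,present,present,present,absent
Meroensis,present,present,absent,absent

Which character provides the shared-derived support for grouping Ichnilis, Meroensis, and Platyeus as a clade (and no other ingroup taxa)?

C2

The outgroup has state 'absent' for every character, so 'present' is the derived state throughout.
C1 (derived state 'present') is shared by all ingroup taxa — unites the whole ingroup.
C2 (derived state 'present') is shared by Ichnilis, Meroensis, and Platyeus — a synapomorphy uniting that clade.
C3 (derived state 'present') is shared by Ichnilis and Platyeus — a synapomorphy uniting that clade.
C4 (derived state 'present') is unique to Ichnilis (autapomorphy; uninformative for grouping).
Most parsimonious ingroup topology: (Ornithodon,((Ichnilis,Platyeus),Meroensis)).
The clade {Ichnilis, Meroensis, Platyeus} is supported by C2: its derived state 'present' occurs in exactly those taxa and in no other taxon (including the outgroup).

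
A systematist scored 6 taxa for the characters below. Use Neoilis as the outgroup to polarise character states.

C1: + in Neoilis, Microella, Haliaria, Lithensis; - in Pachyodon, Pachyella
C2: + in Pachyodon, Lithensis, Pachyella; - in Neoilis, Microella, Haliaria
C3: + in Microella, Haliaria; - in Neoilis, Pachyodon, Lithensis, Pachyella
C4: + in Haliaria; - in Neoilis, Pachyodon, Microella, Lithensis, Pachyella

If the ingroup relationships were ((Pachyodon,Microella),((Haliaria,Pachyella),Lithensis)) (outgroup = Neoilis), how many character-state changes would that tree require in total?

Map each character onto ((Pachyodon,Microella),((Haliaria,Pachyella),Lithensis)) (rooted by Neoilis) and count the minimum state changes it requires (Fitch parsimony):
C1: 2; C2: 3; C3: 2; C4: 1.
Total tree length = 8.

8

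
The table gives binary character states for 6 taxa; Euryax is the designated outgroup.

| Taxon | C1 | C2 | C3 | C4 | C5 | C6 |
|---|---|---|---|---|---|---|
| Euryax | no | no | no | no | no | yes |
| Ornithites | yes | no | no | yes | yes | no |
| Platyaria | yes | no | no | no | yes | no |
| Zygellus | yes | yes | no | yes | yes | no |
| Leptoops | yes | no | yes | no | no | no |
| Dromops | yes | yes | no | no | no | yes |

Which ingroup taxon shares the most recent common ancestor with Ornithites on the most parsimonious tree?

Character polarity is set by the outgroup: the derived state is whichever differs from the outgroup's state, so for C6 the derived state is 'no', and for the remaining characters it is 'yes'.
All ingroup taxa share the derived state 'yes' for C1; it defines the ingroup but does not resolve relationships within it.
C2 groups Dromops and Zygellus, which is incompatible with the clades supported by the remaining characters; treating it as convergent (homoplasy) costs fewer steps than any alternative tree.
C3: derived state 'yes' in Leptoops only — an autapomorphy, so it tells us nothing about relationships among taxa.
C4: derived state 'yes' in Ornithites and Zygellus only — synapomorphy for {Ornithites, Zygellus}.
Only Ornithites, Platyaria, and Zygellus show the derived state 'yes' for C5, supporting them as a clade.
Only Leptoops, Ornithites, Platyaria, and Zygellus show the derived state 'no' for C6, supporting them as a clade.
Most parsimonious ingroup topology: ((((Ornithites,Zygellus),Platyaria),Leptoops),Dromops).
Ornithites and Zygellus form a cherry on this tree, so they are sister taxa.

Zygellus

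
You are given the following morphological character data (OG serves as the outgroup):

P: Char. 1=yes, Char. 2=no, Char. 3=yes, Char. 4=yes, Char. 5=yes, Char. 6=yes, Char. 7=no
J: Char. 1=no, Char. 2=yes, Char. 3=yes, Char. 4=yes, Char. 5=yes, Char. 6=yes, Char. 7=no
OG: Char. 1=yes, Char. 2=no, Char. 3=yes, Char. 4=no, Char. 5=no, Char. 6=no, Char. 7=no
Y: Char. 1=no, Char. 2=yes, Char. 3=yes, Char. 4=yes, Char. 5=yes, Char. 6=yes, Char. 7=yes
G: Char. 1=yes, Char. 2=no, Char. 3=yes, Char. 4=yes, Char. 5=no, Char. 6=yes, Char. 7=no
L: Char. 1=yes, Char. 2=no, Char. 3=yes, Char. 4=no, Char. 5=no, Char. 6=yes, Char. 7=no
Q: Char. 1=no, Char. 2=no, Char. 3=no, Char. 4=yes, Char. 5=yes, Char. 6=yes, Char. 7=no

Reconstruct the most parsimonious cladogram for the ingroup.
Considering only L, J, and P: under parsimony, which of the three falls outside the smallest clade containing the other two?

L

Character polarity is set by the outgroup: the derived state is whichever differs from the outgroup's state, so for Char. 1, Char. 3 the derived state is 'no', and for the remaining characters it is 'yes'.
Only J, Q, and Y show the derived state 'no' for Char. 1, supporting them as a clade.
Char. 2: derived state 'yes' in J and Y only — synapomorphy for {J, Y}.
Char. 3: derived state 'no' in Q only — an autapomorphy, so it tells us nothing about relationships among taxa.
Char. 4 (derived state 'yes') is shared by G, J, P, Q, and Y — a synapomorphy uniting that clade.
Only J, P, Q, and Y show the derived state 'yes' for Char. 5, supporting them as a clade.
Char. 6 (derived state 'yes') is shared by all ingroup taxa — unites the whole ingroup.
Char. 7: derived state 'yes' in Y only — an autapomorphy, so it tells us nothing about relationships among taxa.
Most parsimonious ingroup topology: (L,((P,(Q,(J,Y))),G)).
J and P share a more recent common ancestor with each other than either does with L, so L is the least closely related of the three.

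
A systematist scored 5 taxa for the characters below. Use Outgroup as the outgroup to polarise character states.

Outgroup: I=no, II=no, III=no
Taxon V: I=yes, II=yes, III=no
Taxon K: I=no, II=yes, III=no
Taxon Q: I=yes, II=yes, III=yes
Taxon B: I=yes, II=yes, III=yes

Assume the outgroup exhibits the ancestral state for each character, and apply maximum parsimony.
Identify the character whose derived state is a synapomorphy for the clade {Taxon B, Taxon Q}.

The outgroup has state 'no' for every character, so 'yes' is the derived state throughout.
Only Taxon B, Taxon Q, and Taxon V show the derived state 'yes' for I, supporting them as a clade.
All ingroup taxa share the derived state 'yes' for II; it defines the ingroup but does not resolve relationships within it.
III (derived state 'yes') is shared by Taxon B and Taxon Q — a synapomorphy uniting that clade.
Most parsimonious ingroup topology: ((Taxon V,(Taxon Q,Taxon B)),Taxon K).
The clade {Taxon B, Taxon Q} is supported by III: its derived state 'yes' occurs in exactly those taxa and in no other taxon (including the outgroup).

III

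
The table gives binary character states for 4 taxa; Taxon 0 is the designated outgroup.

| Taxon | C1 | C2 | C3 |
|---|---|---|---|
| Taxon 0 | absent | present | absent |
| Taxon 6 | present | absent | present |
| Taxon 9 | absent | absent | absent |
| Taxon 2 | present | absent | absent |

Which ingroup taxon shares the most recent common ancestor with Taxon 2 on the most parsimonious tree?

Taxon 6

Character polarity is set by the outgroup: the derived state is whichever differs from the outgroup's state, so for C2 the derived state is 'absent', and for the remaining characters it is 'present'.
Only Taxon 2 and Taxon 6 show the derived state 'present' for C1, supporting them as a clade.
C2 (derived state 'absent') is shared by all ingroup taxa — unites the whole ingroup.
C3 (derived state 'present') is unique to Taxon 6 (autapomorphy; uninformative for grouping).
Most parsimonious ingroup topology: ((Taxon 6,Taxon 2),Taxon 9).
Taxon 2 and Taxon 6 form a cherry on this tree, so they are sister taxa.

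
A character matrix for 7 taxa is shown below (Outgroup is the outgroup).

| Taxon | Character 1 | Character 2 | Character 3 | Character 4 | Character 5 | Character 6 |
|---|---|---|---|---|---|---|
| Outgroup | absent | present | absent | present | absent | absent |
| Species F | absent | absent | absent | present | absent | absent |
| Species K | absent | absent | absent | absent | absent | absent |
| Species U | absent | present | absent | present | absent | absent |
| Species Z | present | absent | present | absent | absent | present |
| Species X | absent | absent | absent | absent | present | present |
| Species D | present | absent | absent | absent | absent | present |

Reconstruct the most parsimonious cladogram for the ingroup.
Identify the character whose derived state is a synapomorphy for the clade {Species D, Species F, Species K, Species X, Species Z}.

Character 2

Character polarity is set by the outgroup: the derived state is whichever differs from the outgroup's state, so for Character 2, Character 4 the derived state is 'absent', and for the remaining characters it is 'present'.
Character 1: derived state 'present' in Species D and Species Z only — synapomorphy for {Species D, Species Z}.
Character 2: derived state 'absent' in Species D, Species F, Species K, Species X, and Species Z only — synapomorphy for {Species D, Species F, Species K, Species X, Species Z}.
Character 3: derived state 'present' in Species Z only — an autapomorphy, so it tells us nothing about relationships among taxa.
Only Species D, Species K, Species X, and Species Z show the derived state 'absent' for Character 4, supporting them as a clade.
Character 5: derived state 'present' in Species X only — an autapomorphy, so it tells us nothing about relationships among taxa.
Character 6 (derived state 'present') is shared by Species D, Species X, and Species Z — a synapomorphy uniting that clade.
Most parsimonious ingroup topology: ((Species F,(Species K,((Species Z,Species D),Species X))),Species U).
The clade {Species D, Species F, Species K, Species X, Species Z} is supported by Character 2: its derived state 'absent' occurs in exactly those taxa and in no other taxon (including the outgroup).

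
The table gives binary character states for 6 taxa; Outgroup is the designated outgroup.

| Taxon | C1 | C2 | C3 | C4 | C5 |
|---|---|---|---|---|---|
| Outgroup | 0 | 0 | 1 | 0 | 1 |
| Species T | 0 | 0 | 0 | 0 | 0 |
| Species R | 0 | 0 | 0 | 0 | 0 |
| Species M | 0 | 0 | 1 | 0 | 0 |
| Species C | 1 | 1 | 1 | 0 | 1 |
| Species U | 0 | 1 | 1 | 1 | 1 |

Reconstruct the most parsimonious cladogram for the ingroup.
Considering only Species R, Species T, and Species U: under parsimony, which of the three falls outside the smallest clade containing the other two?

Character polarity is set by the outgroup: the derived state is whichever differs from the outgroup's state, so for C3, C5 the derived state is '0', and for the remaining characters it is '1'.
C1 (derived state '1') is unique to Species C (autapomorphy; uninformative for grouping).
Only Species C and Species U show the derived state '1' for C2, supporting them as a clade.
C3: derived state '0' in Species R and Species T only — synapomorphy for {Species R, Species T}.
C4 (derived state '1') is unique to Species U (autapomorphy; uninformative for grouping).
C5 (derived state '0') is shared by Species M, Species R, and Species T — a synapomorphy uniting that clade.
Most parsimonious ingroup topology: (((Species T,Species R),Species M),(Species C,Species U)).
Species R and Species T share a more recent common ancestor with each other than either does with Species U, so Species U is the least closely related of the three.

Species U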